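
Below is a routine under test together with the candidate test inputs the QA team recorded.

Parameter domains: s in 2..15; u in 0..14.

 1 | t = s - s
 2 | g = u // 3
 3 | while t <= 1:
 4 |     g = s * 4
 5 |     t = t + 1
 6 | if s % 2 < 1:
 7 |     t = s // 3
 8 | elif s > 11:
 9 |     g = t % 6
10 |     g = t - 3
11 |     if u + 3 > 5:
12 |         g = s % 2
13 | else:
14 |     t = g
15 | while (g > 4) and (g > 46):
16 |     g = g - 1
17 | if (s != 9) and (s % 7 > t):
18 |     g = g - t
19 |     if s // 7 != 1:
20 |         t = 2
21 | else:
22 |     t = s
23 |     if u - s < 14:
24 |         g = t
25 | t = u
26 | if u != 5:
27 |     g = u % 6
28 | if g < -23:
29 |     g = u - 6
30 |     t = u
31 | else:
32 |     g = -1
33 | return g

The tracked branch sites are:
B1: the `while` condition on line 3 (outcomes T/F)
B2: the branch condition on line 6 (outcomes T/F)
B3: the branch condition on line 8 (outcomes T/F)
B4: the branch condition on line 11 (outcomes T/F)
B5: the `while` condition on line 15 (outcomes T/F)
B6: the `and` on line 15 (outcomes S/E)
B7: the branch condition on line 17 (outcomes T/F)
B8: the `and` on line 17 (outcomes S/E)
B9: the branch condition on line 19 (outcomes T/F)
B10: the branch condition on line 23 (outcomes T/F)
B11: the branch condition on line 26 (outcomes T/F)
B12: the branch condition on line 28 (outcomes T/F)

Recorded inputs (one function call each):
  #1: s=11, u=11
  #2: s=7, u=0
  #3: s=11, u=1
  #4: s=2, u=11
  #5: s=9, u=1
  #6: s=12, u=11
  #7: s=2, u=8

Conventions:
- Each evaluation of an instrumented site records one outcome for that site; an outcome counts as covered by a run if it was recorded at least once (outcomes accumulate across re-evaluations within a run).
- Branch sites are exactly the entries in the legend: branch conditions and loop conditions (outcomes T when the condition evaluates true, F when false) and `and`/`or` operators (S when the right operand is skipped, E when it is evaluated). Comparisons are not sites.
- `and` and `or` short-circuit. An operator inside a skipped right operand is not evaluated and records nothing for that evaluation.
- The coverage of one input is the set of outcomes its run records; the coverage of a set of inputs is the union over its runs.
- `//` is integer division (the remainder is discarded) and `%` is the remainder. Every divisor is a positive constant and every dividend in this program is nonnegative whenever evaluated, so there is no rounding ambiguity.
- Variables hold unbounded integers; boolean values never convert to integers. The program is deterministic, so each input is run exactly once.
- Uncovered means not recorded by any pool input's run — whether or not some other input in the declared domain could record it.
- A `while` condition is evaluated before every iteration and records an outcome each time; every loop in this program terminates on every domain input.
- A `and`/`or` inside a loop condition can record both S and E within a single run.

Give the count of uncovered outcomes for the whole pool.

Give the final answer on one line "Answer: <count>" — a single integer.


input #1 (s=11, u=11): covers B1=T, B1=F, B2=F, B3=F, B5=F, B6=E, B7=F, B8=E, B10=T, B11=T, B12=F
input #2 (s=7, u=0): covers B1=T, B1=F, B2=F, B3=F, B5=F, B6=E, B7=F, B8=E, B10=T, B11=T, B12=F
input #3 (s=11, u=1): covers B1=T, B1=F, B2=F, B3=F, B5=F, B6=E, B7=F, B8=E, B10=T, B11=T, B12=F
input #4 (s=2, u=11): covers B1=T, B1=F, B2=T, B5=F, B6=E, B7=T, B8=E, B9=T, B11=T, B12=F
input #5 (s=9, u=1): covers B1=T, B1=F, B2=F, B3=F, B5=F, B6=E, B7=F, B8=S, B10=T, B11=T, B12=F
input #6 (s=12, u=11): covers B1=T, B1=F, B2=T, B5=T, B5=F, B6=E, B7=T, B8=E, B9=F, B11=T, B12=F
input #7 (s=2, u=8): covers B1=T, B1=F, B2=T, B5=F, B6=E, B7=T, B8=E, B9=T, B11=T, B12=F
union over the pool: B1=T, B1=F, B2=T, B2=F, B3=F, B5=T, B5=F, B6=E, B7=T, B7=F, B8=S, B8=E, B9=T, B9=F, B10=T, B11=T, B12=F
uncovered (7 of 24): B3=T, B4=T, B4=F, B6=S, B10=F, B11=F, B12=T
Answer: 7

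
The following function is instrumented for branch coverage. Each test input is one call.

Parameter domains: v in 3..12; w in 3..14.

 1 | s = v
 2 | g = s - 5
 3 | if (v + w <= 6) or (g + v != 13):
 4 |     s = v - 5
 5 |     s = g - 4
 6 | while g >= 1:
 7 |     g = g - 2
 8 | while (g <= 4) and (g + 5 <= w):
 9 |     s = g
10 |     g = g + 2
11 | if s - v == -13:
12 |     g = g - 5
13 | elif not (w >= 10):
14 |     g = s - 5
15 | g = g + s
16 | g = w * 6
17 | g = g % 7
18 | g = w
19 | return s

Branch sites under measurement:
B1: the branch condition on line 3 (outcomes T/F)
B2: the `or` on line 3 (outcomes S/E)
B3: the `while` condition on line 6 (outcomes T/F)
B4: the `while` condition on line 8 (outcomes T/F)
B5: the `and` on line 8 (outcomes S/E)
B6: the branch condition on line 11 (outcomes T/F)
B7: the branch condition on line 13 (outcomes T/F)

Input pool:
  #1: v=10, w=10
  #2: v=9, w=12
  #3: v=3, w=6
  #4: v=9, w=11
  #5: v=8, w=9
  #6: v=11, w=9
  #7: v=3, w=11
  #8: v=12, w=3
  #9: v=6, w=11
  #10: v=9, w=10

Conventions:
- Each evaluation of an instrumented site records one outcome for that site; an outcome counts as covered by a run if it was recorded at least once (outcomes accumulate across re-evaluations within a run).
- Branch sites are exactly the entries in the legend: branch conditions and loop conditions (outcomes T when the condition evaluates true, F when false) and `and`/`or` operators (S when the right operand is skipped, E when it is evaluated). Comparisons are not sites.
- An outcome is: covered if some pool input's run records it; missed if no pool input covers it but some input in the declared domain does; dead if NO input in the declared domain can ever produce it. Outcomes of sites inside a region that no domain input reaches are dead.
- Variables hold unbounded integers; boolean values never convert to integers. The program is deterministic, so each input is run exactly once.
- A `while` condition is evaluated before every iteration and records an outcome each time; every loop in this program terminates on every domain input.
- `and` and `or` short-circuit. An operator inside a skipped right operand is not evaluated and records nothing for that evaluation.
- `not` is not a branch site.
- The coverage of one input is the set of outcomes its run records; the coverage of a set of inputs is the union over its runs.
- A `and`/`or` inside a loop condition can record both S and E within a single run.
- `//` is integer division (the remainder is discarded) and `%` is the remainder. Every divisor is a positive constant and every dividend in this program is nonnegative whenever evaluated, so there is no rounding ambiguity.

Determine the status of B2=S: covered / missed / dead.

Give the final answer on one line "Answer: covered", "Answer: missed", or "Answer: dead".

no pool input records B2=S
but domain input (v=3, w=3) does record it -> reachable, so missed

Answer: missed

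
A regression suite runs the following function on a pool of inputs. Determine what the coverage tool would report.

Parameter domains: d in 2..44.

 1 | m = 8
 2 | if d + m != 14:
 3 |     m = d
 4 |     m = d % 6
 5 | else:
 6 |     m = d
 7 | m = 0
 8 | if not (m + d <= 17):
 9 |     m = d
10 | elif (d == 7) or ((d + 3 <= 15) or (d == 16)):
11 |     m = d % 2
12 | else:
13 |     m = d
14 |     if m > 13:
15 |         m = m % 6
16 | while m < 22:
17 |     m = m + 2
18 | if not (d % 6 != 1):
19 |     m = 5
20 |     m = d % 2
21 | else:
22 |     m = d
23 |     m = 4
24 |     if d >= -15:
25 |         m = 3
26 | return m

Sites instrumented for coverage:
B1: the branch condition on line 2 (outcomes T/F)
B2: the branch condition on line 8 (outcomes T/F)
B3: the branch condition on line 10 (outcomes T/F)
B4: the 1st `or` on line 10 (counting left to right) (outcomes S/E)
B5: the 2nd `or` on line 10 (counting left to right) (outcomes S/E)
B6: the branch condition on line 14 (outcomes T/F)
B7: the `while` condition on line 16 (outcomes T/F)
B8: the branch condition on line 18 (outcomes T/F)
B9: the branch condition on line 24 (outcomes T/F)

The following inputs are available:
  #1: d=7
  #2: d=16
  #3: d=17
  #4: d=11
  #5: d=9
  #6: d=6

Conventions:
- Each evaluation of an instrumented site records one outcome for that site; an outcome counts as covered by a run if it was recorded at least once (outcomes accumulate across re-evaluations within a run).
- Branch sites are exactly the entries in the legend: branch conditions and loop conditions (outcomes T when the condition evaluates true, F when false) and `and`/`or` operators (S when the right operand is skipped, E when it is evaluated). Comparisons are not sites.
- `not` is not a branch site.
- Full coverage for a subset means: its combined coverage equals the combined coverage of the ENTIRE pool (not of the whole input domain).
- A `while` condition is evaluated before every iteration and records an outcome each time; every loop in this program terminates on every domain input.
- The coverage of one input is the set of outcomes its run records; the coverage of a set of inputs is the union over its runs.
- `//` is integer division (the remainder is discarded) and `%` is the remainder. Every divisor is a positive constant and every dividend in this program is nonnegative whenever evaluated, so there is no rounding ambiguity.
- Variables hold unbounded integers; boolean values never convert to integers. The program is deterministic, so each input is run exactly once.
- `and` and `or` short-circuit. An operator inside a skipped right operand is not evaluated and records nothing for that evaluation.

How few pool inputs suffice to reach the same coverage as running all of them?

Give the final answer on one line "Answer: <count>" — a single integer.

input #1 (d=7): events B1->T, B2->F, B4->S, B3->T, B7->T, B7->T, B7->T, B7->T, B7->T, B7->T, B7->T, B7->T, B7->T, B7->T, ...; covers B1=T, B2=F, B3=T, B4=S, B7=T, B7=F, B8=T
input #2 (d=16): events B1->T, B2->F, B4->E, B5->E, B3->T, B7->T, B7->T, B7->T, B7->T, B7->T, B7->T, B7->T, B7->T, B7->T, ...; covers B1=T, B2=F, B3=T, B4=E, B5=E, B7=T, B7=F, B8=F, B9=T
input #3 (d=17): events B1->T, B2->F, B4->E, B5->E, B3->F, B6->T, B7->T, B7->T, B7->T, B7->T, B7->T, B7->T, B7->T, B7->T, ...; covers B1=T, B2=F, B3=F, B4=E, B5=E, B6=T, B7=T, B7=F, B8=F, B9=T
input #4 (d=11): events B1->T, B2->F, B4->E, B5->S, B3->T, B7->T, B7->T, B7->T, B7->T, B7->T, B7->T, B7->T, B7->T, B7->T, ...; covers B1=T, B2=F, B3=T, B4=E, B5=S, B7=T, B7=F, B8=F, B9=T
input #5 (d=9): events B1->T, B2->F, B4->E, B5->S, B3->T, B7->T, B7->T, B7->T, B7->T, B7->T, B7->T, B7->T, B7->T, B7->T, ...; covers B1=T, B2=F, B3=T, B4=E, B5=S, B7=T, B7=F, B8=F, B9=T
input #6 (d=6): events B1->F, B2->F, B4->E, B5->S, B3->T, B7->T, B7->T, B7->T, B7->T, B7->T, B7->T, B7->T, B7->T, B7->T, ...; covers B1=F, B2=F, B3=T, B4=E, B5=S, B7=T, B7=F, B8=F, B9=T
together the pool reaches 15 outcomes: B1=T, B1=F, B2=F, B3=T, B3=F, B4=S, B4=E, B5=S, B5=E, B6=T, B7=T, B7=F, B8=T, B8=F, B9=T
checked all size-1 subsets: none covers 15 outcomes (max 10/15)
checked all size-2 subsets: none covers 15 outcomes (max 13/15)
size 3: inputs {1, 3, 6} cover all 15 outcomes, and no lexicographically smaller subset of this size does

Answer: 3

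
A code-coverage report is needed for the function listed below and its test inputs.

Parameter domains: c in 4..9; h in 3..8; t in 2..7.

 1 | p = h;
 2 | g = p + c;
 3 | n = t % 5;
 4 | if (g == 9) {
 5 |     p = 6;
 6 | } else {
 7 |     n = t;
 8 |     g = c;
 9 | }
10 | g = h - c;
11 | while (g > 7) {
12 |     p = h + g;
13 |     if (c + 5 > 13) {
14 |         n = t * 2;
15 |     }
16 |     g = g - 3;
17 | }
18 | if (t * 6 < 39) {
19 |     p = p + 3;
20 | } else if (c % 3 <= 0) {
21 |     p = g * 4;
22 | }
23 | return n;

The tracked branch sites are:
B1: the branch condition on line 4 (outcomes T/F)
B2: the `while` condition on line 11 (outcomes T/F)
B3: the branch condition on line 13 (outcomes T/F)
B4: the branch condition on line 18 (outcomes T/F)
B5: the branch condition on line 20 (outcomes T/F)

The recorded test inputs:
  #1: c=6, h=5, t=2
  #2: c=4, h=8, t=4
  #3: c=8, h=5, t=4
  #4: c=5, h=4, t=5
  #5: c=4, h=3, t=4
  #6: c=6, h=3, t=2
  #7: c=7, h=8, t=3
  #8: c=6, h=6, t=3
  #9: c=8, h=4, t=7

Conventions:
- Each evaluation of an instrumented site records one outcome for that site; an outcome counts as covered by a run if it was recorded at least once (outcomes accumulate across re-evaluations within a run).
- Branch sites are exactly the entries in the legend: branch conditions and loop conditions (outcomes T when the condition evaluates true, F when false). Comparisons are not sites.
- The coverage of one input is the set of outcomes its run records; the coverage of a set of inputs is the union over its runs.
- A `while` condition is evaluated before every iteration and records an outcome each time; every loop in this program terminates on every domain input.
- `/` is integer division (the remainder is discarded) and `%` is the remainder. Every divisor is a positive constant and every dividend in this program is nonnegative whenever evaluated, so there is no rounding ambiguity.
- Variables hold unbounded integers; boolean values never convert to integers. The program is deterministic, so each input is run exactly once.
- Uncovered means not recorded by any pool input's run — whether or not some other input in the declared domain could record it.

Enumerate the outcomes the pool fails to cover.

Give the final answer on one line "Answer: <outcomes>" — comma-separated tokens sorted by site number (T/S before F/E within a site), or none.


test 1 (c=6, h=5, t=2) hits B1=F, B2=F, B4=T
test 2 (c=4, h=8, t=4) hits B1=F, B2=F, B4=T
test 3 (c=8, h=5, t=4) hits B1=F, B2=F, B4=T
test 4 (c=5, h=4, t=5) hits B1=T, B2=F, B4=T
test 5 (c=4, h=3, t=4) hits B1=F, B2=F, B4=T
test 6 (c=6, h=3, t=2) hits B1=T, B2=F, B4=T
test 7 (c=7, h=8, t=3) hits B1=F, B2=F, B4=T
test 8 (c=6, h=6, t=3) hits B1=F, B2=F, B4=T
test 9 (c=8, h=4, t=7) hits B1=F, B2=F, B4=F, B5=F
union over the pool: B1=T, B1=F, B2=F, B4=T, B4=F, B5=F
uncovered (4 of 10): B2=T, B3=T, B3=F, B5=T
Answer: B2=T, B3=T, B3=F, B5=T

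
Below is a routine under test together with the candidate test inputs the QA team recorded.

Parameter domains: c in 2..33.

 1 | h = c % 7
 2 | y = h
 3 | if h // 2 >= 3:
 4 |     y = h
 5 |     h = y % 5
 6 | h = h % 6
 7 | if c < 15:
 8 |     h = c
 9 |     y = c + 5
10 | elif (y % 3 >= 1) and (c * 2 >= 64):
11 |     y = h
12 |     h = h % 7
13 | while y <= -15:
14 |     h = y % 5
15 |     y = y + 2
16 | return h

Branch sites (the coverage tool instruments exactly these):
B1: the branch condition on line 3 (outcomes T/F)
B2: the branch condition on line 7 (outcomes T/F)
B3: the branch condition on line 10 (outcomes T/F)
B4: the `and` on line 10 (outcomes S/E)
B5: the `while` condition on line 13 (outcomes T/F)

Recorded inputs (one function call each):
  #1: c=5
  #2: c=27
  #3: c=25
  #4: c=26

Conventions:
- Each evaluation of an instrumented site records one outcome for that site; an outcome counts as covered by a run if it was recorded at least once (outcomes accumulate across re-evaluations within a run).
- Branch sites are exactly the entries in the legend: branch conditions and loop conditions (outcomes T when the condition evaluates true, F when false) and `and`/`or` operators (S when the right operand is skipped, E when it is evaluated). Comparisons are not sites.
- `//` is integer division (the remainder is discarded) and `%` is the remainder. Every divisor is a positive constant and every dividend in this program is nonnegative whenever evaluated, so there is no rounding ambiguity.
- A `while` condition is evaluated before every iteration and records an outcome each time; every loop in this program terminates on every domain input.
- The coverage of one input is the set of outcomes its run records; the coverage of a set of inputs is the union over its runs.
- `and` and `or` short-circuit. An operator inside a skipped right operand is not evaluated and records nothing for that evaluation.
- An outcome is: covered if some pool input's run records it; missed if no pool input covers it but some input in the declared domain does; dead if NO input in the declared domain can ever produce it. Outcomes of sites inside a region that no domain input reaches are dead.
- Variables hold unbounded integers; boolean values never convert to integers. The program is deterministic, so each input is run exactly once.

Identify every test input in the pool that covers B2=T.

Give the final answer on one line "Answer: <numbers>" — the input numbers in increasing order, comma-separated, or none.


input #1 (c=5): produces B2=T
input #2 (c=27): does not produce B2=T
input #3 (c=25): does not produce B2=T
input #4 (c=26): does not produce B2=T
Answer: 1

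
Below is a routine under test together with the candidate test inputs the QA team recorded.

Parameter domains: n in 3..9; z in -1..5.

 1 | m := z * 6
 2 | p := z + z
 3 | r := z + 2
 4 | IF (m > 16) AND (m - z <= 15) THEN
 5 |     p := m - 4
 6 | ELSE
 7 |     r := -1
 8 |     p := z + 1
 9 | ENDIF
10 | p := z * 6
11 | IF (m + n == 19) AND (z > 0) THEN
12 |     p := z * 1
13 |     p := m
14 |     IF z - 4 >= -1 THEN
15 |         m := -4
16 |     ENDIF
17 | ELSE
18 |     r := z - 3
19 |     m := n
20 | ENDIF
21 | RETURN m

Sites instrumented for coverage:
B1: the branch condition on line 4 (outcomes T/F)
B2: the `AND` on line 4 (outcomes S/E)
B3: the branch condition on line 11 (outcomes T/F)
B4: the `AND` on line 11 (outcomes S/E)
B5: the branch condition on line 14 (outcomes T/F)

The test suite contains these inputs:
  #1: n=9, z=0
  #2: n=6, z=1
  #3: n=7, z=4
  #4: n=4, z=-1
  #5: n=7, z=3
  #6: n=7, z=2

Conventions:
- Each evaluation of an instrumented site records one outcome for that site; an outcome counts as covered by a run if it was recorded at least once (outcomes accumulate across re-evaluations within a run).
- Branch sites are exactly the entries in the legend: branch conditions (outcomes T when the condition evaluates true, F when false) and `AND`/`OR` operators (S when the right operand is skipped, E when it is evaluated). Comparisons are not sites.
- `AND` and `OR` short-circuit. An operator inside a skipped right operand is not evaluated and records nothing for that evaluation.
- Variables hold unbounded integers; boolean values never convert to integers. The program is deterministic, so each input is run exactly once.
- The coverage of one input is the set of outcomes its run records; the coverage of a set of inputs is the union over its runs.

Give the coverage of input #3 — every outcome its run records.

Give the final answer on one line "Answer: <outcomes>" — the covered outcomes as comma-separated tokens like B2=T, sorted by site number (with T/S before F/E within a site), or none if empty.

Running input #3 (n=7, z=4), event by event:
  B2->E, B1->F, B4->S, B3->F
deduplicating events, the covered set is: B1=F, B2=E, B3=F, B4=S

Answer: B1=F, B2=E, B3=F, B4=S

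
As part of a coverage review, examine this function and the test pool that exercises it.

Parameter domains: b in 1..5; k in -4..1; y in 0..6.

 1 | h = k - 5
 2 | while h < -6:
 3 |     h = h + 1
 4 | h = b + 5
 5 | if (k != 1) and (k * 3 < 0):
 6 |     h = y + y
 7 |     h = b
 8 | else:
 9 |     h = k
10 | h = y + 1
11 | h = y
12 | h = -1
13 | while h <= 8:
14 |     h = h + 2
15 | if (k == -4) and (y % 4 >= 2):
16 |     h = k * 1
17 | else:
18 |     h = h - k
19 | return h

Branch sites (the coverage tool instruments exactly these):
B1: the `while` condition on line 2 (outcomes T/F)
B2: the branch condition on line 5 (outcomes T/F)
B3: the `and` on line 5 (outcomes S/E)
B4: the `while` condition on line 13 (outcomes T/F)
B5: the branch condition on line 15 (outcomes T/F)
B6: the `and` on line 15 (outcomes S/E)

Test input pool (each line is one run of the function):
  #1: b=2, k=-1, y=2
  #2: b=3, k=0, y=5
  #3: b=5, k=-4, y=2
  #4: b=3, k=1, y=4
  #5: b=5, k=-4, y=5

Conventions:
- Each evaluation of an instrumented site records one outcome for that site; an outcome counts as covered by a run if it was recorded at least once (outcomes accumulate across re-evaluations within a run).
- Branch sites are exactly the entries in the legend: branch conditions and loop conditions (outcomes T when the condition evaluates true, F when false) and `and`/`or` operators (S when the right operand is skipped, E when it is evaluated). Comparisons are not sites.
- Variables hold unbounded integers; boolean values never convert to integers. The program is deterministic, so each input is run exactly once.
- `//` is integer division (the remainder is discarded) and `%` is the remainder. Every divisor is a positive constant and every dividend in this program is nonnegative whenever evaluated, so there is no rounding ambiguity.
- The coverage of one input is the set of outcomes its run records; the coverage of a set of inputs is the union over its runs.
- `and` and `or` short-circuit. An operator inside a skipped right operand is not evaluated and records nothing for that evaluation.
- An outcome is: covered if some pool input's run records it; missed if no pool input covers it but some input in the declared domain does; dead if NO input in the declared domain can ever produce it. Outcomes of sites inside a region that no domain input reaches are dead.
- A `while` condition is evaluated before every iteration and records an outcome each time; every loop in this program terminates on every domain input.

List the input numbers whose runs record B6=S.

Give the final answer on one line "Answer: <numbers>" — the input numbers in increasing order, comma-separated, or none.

input #1 (b=2, k=-1, y=2): covers B6=S
input #2 (b=3, k=0, y=5): covers B6=S
input #3 (b=5, k=-4, y=2): misses B6=S
input #4 (b=3, k=1, y=4): covers B6=S
input #5 (b=5, k=-4, y=5): misses B6=S

Answer: 1, 2, 4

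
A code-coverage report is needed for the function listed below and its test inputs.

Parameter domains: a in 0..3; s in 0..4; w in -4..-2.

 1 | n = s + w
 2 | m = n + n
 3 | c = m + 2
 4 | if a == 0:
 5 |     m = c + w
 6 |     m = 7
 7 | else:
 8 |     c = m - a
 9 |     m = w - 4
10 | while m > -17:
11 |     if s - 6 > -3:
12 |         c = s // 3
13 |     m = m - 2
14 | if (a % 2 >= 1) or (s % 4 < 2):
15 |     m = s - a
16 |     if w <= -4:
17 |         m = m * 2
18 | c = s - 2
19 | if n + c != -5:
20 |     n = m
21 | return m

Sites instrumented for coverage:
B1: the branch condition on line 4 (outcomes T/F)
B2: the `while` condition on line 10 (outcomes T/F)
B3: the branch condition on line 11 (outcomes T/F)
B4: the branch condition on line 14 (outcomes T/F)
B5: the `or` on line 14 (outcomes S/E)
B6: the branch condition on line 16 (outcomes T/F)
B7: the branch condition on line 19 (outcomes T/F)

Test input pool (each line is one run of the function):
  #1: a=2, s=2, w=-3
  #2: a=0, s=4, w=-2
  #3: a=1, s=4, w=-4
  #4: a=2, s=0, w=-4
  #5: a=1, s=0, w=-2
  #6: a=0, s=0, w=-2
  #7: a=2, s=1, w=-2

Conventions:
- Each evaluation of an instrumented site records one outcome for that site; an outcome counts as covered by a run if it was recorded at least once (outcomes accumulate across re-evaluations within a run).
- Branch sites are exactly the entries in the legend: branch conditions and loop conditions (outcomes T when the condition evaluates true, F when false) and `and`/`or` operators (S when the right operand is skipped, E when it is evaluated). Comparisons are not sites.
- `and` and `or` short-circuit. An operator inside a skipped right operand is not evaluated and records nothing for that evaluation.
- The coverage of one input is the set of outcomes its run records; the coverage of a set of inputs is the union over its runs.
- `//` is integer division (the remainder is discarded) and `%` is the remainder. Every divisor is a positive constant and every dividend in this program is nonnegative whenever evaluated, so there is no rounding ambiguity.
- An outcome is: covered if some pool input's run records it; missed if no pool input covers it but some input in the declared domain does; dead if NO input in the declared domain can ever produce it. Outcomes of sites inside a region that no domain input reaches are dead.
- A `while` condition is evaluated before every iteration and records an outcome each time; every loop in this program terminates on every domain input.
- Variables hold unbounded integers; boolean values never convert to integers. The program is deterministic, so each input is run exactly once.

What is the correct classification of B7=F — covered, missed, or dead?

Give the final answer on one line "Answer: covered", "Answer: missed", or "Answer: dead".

no pool input records B7=F
but domain input (a=0, s=0, w=-3) does record it -> reachable, so missed

Answer: missed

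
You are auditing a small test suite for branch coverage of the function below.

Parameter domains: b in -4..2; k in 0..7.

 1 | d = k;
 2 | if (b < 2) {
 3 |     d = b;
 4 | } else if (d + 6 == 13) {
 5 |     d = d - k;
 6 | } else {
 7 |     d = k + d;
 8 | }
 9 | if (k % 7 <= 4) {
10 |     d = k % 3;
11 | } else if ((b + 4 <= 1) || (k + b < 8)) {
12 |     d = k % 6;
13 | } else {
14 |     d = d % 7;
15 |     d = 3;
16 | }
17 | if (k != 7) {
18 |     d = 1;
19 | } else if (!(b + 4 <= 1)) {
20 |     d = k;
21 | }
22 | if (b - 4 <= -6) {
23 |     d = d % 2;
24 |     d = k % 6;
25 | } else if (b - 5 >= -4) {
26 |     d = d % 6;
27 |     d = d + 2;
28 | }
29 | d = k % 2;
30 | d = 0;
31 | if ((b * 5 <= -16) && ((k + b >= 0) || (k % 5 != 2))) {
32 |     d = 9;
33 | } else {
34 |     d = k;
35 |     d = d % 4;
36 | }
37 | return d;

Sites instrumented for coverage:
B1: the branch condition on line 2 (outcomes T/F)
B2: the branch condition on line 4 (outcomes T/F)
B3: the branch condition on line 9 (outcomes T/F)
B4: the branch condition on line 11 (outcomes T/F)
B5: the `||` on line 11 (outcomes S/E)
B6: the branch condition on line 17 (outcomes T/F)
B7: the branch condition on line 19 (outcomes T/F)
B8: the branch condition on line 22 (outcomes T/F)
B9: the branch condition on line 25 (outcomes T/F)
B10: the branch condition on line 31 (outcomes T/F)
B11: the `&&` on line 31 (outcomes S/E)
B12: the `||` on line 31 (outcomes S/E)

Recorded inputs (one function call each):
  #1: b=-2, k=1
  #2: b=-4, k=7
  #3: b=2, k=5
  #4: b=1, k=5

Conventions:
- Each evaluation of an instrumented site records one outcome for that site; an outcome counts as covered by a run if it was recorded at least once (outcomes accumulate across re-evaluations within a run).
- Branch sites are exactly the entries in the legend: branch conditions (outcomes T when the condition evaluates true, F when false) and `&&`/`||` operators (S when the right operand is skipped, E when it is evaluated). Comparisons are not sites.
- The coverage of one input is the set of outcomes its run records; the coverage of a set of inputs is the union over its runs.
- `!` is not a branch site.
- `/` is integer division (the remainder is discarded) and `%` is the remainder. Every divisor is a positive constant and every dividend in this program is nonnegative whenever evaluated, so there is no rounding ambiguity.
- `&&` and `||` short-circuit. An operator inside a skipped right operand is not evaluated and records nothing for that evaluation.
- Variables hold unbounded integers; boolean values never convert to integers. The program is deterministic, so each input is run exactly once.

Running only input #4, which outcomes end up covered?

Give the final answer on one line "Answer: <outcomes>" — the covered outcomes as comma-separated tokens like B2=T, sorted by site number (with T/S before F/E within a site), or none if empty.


Simulating input #4 (b=1, k=5) step by step:
  B1->T, B3->F, B5->E, B4->T, B6->T, B8->F, B9->T, B11->S, B10->F
as a set, this run covers: B1=T, B3=F, B4=T, B5=E, B6=T, B8=F, B9=T, B10=F, B11=S
Answer: B1=T, B3=F, B4=T, B5=E, B6=T, B8=F, B9=T, B10=F, B11=S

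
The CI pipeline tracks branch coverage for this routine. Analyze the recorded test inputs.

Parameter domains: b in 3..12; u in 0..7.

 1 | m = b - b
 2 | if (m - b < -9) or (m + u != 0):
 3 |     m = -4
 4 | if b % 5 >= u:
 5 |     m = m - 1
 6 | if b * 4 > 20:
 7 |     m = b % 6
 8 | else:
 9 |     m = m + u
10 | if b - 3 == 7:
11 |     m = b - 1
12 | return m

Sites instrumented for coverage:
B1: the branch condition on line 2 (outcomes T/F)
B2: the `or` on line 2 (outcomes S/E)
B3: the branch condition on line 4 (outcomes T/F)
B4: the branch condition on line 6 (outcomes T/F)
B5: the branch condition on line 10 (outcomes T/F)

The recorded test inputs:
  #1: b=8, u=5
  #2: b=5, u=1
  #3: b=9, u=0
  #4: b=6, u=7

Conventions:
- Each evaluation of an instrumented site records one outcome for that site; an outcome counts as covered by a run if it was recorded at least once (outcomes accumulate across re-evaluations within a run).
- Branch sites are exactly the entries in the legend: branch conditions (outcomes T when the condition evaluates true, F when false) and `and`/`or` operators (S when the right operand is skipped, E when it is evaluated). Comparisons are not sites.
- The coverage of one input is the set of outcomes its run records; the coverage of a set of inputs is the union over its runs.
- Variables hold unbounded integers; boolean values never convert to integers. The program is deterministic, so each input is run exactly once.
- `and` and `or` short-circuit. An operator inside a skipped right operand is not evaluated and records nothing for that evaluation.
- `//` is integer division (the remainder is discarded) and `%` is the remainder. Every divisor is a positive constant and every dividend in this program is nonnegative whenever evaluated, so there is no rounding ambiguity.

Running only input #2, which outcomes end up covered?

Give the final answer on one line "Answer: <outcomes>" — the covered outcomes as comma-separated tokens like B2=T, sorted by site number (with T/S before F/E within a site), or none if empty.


Simulating input #2 (b=5, u=1) step by step:
  B2->E, B1->T, B3->F, B4->F, B5->F
collecting distinct outcomes: B1=T, B2=E, B3=F, B4=F, B5=F
Answer: B1=T, B2=E, B3=F, B4=F, B5=F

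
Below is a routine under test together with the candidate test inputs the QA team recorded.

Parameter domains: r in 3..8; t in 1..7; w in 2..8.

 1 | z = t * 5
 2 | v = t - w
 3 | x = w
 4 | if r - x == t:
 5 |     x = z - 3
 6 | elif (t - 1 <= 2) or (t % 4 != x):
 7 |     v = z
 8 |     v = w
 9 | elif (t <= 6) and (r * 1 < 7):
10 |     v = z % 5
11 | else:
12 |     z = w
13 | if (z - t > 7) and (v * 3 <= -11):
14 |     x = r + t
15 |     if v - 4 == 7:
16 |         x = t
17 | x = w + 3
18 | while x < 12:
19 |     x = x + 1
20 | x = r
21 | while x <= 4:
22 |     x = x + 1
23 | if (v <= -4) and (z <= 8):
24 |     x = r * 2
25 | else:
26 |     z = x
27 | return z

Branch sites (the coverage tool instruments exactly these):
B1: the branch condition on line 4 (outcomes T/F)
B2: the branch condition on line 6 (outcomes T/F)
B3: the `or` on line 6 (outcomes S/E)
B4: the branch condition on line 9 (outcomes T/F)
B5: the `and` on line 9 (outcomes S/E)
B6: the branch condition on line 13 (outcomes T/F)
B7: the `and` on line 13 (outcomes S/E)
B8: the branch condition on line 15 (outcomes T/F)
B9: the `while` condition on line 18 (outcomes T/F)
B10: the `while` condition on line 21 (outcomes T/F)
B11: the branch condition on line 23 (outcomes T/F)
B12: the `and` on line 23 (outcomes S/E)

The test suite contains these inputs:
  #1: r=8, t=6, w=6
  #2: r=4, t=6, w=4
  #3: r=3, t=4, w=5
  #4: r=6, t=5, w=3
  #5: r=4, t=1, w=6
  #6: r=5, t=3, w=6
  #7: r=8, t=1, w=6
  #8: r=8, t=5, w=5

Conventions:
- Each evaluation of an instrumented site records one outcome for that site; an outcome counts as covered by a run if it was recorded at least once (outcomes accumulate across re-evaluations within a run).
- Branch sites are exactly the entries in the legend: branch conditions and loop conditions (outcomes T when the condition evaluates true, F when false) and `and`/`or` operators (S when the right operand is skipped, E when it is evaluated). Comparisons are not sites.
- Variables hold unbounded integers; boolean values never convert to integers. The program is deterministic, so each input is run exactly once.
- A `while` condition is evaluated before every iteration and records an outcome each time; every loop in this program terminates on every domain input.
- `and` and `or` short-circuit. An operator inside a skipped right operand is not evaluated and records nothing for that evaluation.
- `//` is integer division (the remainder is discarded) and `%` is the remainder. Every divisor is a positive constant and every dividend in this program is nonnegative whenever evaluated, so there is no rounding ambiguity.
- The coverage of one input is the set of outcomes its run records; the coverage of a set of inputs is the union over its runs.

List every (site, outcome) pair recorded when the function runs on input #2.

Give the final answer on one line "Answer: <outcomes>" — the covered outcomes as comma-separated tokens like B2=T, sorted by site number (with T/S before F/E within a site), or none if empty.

Running input #2 (r=4, t=6, w=4), event by event:
  B1->F, B3->E, B2->T, B7->E, B6->F, B9->T, B9->T, B9->T, B9->T, B9->T
  B9->F, B10->T, B10->F, B12->S, B11->F
as a set, this run covers: B1=F, B2=T, B3=E, B6=F, B7=E, B9=T, B9=F, B10=T, B10=F, B11=F, B12=S

Answer: B1=F, B2=T, B3=E, B6=F, B7=E, B9=T, B9=F, B10=T, B10=F, B11=F, B12=S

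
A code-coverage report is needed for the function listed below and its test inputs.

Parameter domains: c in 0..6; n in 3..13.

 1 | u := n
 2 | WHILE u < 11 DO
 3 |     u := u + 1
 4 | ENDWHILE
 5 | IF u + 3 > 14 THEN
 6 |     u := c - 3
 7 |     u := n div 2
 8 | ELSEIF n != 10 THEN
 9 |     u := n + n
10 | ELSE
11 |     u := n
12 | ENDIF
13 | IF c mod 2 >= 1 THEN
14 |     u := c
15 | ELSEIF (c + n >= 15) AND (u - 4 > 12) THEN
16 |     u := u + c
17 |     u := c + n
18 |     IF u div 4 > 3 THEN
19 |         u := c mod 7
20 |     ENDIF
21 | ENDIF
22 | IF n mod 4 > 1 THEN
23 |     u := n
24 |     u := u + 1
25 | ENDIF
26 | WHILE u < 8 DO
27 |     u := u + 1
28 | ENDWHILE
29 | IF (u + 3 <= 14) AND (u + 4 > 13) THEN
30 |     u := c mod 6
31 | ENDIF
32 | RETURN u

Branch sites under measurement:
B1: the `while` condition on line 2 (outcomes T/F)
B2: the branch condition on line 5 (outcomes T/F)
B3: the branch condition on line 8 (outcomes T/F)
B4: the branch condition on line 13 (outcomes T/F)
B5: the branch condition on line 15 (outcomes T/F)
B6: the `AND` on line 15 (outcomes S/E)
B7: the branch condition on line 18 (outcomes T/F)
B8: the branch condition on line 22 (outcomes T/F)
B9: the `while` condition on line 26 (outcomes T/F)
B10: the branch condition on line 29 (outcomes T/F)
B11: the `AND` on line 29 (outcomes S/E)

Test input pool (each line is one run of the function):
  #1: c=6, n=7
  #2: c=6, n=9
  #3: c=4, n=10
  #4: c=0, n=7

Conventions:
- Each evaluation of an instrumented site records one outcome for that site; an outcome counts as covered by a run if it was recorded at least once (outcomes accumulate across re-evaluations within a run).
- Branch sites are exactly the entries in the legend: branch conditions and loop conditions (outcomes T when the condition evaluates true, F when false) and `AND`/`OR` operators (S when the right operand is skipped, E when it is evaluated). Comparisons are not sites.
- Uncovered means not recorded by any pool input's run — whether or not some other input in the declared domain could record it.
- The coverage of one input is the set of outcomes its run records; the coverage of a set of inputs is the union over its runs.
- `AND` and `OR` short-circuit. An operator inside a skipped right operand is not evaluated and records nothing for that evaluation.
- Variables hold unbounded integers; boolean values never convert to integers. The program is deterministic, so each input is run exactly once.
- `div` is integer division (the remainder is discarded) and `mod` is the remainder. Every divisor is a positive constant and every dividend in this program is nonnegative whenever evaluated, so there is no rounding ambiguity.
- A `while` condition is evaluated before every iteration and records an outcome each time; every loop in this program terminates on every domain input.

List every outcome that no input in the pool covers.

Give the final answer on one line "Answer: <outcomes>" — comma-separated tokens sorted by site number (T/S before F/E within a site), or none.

run #1 (c=6, n=7) runs B1->T, B1->T, B1->T, B1->T, B1->F, B2->F, B3->T, B4->F, B6->S, B5->F, B8->T, B9->F, B11->E, B10->F; records B1=T, B1=F, B2=F, B3=T, B4=F, B5=F, B6=S, B8=T, B9=F, B10=F, B11=E
run #2 (c=6, n=9) runs B1->T, B1->T, B1->F, B2->F, B3->T, B4->F, B6->E, B5->T, B7->F, B8->F, B9->F, B11->S, B10->F; records B1=T, B1=F, B2=F, B3=T, B4=F, B5=T, B6=E, B7=F, B8=F, B9=F, B10=F, B11=S
run #3 (c=4, n=10) runs B1->T, B1->F, B2->F, B3->F, B4->F, B6->S, B5->F, B8->T, B9->F, B11->E, B10->T; records B1=T, B1=F, B2=F, B3=F, B4=F, B5=F, B6=S, B8=T, B9=F, B10=T, B11=E
run #4 (c=0, n=7) runs B1->T, B1->T, B1->T, B1->T, B1->F, B2->F, B3->T, B4->F, B6->S, B5->F, B8->T, B9->F, B11->E, B10->F; records B1=T, B1=F, B2=F, B3=T, B4=F, B5=F, B6=S, B8=T, B9=F, B10=F, B11=E
union over the pool: B1=T, B1=F, B2=F, B3=T, B3=F, B4=F, B5=T, B5=F, B6=S, B6=E, B7=F, B8=T, B8=F, B9=F, B10=T, B10=F, B11=S, B11=E
uncovered (4 of 22): B2=T, B4=T, B7=T, B9=T

Answer: B2=T, B4=T, B7=T, B9=T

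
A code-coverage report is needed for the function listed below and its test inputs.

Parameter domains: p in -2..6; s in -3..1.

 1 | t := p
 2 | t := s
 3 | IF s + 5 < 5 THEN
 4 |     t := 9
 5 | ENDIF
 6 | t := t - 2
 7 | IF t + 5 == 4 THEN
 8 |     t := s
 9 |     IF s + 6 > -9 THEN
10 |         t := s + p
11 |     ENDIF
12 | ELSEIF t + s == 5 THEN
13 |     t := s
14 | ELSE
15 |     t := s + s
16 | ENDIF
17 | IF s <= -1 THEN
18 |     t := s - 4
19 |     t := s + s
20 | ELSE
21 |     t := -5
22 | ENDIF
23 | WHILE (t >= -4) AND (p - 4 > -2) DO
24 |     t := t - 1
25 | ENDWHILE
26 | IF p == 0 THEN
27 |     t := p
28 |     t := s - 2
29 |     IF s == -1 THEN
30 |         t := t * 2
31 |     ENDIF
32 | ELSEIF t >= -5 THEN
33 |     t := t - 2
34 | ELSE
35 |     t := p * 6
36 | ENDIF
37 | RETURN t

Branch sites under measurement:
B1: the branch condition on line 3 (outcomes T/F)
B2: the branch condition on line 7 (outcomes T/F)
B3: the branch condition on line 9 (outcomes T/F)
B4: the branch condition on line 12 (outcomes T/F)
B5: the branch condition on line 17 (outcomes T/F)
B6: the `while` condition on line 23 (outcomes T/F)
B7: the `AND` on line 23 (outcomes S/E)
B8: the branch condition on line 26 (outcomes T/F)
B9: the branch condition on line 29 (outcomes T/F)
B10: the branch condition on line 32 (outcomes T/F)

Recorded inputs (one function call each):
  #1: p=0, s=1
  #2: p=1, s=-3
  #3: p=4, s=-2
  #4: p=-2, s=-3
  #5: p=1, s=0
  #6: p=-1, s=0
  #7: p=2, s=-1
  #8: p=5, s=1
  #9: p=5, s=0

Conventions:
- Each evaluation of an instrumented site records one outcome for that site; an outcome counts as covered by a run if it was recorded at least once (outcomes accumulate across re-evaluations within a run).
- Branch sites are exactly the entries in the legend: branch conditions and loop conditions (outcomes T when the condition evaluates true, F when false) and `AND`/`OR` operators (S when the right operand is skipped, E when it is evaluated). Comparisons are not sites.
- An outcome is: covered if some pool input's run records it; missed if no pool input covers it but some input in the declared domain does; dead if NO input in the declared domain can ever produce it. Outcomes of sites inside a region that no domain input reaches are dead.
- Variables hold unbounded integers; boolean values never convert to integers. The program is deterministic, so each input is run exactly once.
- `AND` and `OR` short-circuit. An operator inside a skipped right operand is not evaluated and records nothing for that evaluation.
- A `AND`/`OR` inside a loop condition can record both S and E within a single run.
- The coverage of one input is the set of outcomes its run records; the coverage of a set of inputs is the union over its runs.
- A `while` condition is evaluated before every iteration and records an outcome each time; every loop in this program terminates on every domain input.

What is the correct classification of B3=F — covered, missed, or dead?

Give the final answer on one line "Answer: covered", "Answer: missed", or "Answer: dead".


no pool input records B3=F
checking all 45 inputs in the declared domain: B3=F is never recorded -> dead
Answer: dead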